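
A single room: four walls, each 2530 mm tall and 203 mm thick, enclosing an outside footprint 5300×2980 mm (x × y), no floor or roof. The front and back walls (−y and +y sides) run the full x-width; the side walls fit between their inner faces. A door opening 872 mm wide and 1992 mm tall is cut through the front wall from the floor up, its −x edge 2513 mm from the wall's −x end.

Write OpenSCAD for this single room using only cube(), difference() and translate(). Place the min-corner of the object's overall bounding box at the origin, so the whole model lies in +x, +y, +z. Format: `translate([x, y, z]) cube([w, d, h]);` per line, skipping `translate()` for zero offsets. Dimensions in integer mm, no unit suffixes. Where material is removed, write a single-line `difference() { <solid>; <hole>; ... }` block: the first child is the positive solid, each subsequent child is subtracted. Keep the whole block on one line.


difference() { cube([5300, 203, 2530]); translate([2513, 0, 0]) cube([872, 203, 1992]); }
translate([0, 2777, 0]) cube([5300, 203, 2530]);
translate([0, 203, 0]) cube([203, 2574, 2530]);
translate([5097, 203, 0]) cube([203, 2574, 2530]);


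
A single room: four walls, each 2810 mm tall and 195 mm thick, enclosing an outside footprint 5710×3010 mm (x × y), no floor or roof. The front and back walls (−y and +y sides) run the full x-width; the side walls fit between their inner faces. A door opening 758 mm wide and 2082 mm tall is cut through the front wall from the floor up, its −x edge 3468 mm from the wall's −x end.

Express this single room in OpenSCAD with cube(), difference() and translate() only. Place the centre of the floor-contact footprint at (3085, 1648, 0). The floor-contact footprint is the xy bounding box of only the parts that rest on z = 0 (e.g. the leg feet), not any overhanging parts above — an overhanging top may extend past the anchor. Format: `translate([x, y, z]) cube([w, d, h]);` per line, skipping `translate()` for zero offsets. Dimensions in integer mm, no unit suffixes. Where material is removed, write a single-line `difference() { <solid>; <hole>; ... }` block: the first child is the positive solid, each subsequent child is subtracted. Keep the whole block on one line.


difference() { translate([230, 143, 0]) cube([5710, 195, 2810]); translate([3698, 143, 0]) cube([758, 195, 2082]); }
translate([230, 2958, 0]) cube([5710, 195, 2810]);
translate([230, 338, 0]) cube([195, 2620, 2810]);
translate([5745, 338, 0]) cube([195, 2620, 2810]);


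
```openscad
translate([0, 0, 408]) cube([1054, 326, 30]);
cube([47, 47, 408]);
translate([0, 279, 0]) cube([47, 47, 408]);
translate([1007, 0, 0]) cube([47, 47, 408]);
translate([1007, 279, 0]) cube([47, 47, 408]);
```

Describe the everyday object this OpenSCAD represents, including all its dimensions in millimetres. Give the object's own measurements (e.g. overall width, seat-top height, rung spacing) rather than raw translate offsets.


A long wooden bench with a 1054 mm (x) × 326 mm (y) seat, 30 mm thick, its top surface 438 mm above the floor. Four 47 mm square legs at the seat corners, flush with the edges, run from z = 0 to the seat underside.


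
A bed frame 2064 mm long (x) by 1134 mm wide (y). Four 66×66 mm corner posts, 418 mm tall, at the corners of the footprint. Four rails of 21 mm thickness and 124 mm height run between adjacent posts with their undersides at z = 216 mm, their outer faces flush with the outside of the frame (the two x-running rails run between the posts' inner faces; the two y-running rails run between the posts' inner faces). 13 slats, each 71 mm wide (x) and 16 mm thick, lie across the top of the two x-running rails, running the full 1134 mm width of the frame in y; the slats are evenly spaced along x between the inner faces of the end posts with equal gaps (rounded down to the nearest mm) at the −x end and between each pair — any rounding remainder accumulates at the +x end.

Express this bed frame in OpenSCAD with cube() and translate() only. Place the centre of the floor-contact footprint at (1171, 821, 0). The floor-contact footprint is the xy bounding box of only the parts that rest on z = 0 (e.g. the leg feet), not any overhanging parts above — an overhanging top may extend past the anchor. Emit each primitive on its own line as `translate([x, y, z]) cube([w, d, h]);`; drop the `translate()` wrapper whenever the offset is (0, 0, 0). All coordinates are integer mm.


translate([139, 254, 0]) cube([66, 66, 418]);
translate([139, 1322, 0]) cube([66, 66, 418]);
translate([2137, 254, 0]) cube([66, 66, 418]);
translate([2137, 1322, 0]) cube([66, 66, 418]);
translate([205, 254, 216]) cube([1932, 21, 124]);
translate([205, 1367, 216]) cube([1932, 21, 124]);
translate([139, 320, 216]) cube([21, 1002, 124]);
translate([2182, 320, 216]) cube([21, 1002, 124]);
translate([277, 254, 340]) cube([71, 1134, 16]);
translate([420, 254, 340]) cube([71, 1134, 16]);
translate([563, 254, 340]) cube([71, 1134, 16]);
translate([706, 254, 340]) cube([71, 1134, 16]);
translate([849, 254, 340]) cube([71, 1134, 16]);
translate([992, 254, 340]) cube([71, 1134, 16]);
translate([1135, 254, 340]) cube([71, 1134, 16]);
translate([1278, 254, 340]) cube([71, 1134, 16]);
translate([1421, 254, 340]) cube([71, 1134, 16]);
translate([1564, 254, 340]) cube([71, 1134, 16]);
translate([1707, 254, 340]) cube([71, 1134, 16]);
translate([1850, 254, 340]) cube([71, 1134, 16]);
translate([1993, 254, 340]) cube([71, 1134, 16]);


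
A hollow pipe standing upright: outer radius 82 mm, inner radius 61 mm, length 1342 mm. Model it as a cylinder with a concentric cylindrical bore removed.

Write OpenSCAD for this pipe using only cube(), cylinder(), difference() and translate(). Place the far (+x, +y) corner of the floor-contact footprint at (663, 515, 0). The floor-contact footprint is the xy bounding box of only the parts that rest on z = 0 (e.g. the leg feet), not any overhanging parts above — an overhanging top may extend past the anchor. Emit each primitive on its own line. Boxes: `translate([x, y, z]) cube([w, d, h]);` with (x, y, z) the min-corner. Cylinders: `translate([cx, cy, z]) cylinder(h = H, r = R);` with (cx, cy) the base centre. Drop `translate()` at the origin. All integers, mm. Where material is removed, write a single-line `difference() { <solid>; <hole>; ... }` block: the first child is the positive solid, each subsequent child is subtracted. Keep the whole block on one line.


difference() { translate([581, 433, 0]) cylinder(h = 1342, r = 82); translate([581, 433, 0]) cylinder(h = 1342, r = 61); }


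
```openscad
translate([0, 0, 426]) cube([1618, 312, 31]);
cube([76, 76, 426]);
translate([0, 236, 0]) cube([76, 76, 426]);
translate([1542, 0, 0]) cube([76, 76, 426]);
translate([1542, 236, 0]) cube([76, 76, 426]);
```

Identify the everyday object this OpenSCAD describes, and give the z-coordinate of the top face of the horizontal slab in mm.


A bench. The seat-top height is 457 mm.

A long slab on four corner posts — a bench. The slab sits at z = 426 with thickness 31, so the top is 426 + 31 = 457 mm.


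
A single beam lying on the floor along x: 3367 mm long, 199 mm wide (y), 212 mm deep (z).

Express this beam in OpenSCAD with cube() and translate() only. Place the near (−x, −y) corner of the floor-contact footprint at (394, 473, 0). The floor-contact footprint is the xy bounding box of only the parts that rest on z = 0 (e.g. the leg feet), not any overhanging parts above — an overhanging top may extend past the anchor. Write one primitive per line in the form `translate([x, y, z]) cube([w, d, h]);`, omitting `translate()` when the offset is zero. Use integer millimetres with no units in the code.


translate([394, 473, 0]) cube([3367, 199, 212]);


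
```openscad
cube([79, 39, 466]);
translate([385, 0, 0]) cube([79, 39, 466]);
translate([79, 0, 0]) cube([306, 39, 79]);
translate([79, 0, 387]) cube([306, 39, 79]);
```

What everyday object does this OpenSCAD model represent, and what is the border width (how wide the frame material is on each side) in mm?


A picture frame. The border width is 79 mm.

Four thin pieces enclosing a rectangular opening — a picture frame. The two full-height stiles are 466 mm tall; the top rail sits at z = 387 and is 79 mm tall, so the border above the opening is 466 − 387 = 79 mm, matching the stile x-width.


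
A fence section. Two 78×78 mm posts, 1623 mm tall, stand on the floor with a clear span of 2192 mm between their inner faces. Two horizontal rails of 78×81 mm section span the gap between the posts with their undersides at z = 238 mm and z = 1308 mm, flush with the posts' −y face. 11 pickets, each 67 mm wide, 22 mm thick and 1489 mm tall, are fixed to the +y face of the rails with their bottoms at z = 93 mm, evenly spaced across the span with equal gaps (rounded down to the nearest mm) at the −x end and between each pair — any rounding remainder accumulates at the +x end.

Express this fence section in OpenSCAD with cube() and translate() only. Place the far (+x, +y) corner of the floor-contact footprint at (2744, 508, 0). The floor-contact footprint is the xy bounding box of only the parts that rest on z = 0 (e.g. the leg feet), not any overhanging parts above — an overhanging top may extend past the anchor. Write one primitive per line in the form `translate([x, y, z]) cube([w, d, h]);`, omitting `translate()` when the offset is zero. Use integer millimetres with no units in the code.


translate([396, 430, 0]) cube([78, 78, 1623]);
translate([2666, 430, 0]) cube([78, 78, 1623]);
translate([474, 430, 238]) cube([2192, 78, 81]);
translate([474, 430, 1308]) cube([2192, 78, 81]);
translate([595, 508, 93]) cube([67, 22, 1489]);
translate([783, 508, 93]) cube([67, 22, 1489]);
translate([971, 508, 93]) cube([67, 22, 1489]);
translate([1159, 508, 93]) cube([67, 22, 1489]);
translate([1347, 508, 93]) cube([67, 22, 1489]);
translate([1535, 508, 93]) cube([67, 22, 1489]);
translate([1723, 508, 93]) cube([67, 22, 1489]);
translate([1911, 508, 93]) cube([67, 22, 1489]);
translate([2099, 508, 93]) cube([67, 22, 1489]);
translate([2287, 508, 93]) cube([67, 22, 1489]);
translate([2475, 508, 93]) cube([67, 22, 1489]);


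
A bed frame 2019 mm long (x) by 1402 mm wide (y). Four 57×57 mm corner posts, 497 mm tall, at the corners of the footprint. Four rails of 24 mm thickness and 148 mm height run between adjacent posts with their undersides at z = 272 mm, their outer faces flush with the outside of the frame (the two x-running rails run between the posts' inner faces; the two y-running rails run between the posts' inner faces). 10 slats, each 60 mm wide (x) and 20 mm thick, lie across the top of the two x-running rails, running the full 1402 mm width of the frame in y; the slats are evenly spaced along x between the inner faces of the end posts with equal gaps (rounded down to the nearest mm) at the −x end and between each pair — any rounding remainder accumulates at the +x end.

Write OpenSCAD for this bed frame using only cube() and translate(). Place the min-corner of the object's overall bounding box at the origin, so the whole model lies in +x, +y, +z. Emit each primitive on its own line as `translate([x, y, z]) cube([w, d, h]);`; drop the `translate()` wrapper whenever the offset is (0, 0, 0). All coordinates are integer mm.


// slat z = rail_z + rail_h = 272 + 148 = 420
// slat gap = ⌊(1905 − 10·60) / 11⌋ = 118
cube([57, 57, 497]);
translate([0, 1345, 0]) cube([57, 57, 497]);
translate([1962, 0, 0]) cube([57, 57, 497]);
translate([1962, 1345, 0]) cube([57, 57, 497]);
translate([57, 0, 272]) cube([1905, 24, 148]);
translate([57, 1378, 272]) cube([1905, 24, 148]);
translate([0, 57, 272]) cube([24, 1288, 148]);
translate([1995, 57, 272]) cube([24, 1288, 148]);
translate([175, 0, 420]) cube([60, 1402, 20]);
translate([353, 0, 420]) cube([60, 1402, 20]);
translate([531, 0, 420]) cube([60, 1402, 20]);
translate([709, 0, 420]) cube([60, 1402, 20]);
translate([887, 0, 420]) cube([60, 1402, 20]);
translate([1065, 0, 420]) cube([60, 1402, 20]);
translate([1243, 0, 420]) cube([60, 1402, 20]);
translate([1421, 0, 420]) cube([60, 1402, 20]);
translate([1599, 0, 420]) cube([60, 1402, 20]);
translate([1777, 0, 420]) cube([60, 1402, 20]);


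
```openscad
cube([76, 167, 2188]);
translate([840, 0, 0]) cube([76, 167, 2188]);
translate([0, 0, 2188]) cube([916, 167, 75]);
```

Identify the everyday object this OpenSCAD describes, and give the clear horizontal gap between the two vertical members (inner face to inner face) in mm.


A door frame. The clear opening width is 764 mm.

Two 2188 mm tall posts with a header on top — a door frame. The left jamb is 76 mm wide at x = 0; the right jamb starts at x = 840. The clear opening is 840 − 76 = 764 mm.


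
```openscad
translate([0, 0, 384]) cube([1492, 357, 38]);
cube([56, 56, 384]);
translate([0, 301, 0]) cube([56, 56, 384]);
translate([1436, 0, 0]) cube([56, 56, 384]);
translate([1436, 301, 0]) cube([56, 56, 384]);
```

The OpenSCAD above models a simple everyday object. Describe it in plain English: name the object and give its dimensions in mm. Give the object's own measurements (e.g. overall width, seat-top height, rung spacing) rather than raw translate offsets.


A bench: a 1492×357 mm seat slab, 38 mm thick, top at z = 422 mm, on four 56×56 mm square legs flush with the seat corners and standing on z = 0.


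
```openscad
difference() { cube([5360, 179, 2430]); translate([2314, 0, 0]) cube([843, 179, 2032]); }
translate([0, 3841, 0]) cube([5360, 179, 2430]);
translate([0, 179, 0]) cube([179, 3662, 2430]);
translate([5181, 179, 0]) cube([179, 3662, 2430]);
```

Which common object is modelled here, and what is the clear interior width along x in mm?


A single room. The interior width is 5002 mm.

Four walls enclosing a rectangle with a door in the front wall — a room. Outside width 5360 minus two 179 mm walls gives 5002 mm.


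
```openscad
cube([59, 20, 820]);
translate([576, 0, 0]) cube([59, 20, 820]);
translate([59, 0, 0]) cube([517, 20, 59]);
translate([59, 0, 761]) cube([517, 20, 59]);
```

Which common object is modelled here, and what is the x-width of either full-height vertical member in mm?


A picture frame. The border width is 59 mm.

Four thin pieces enclosing a rectangular opening — a picture frame. The two full-height stiles are 820 mm tall; the top rail sits at z = 761 and is 59 mm tall, so the border above the opening is 820 − 761 = 59 mm, matching the stile x-width.


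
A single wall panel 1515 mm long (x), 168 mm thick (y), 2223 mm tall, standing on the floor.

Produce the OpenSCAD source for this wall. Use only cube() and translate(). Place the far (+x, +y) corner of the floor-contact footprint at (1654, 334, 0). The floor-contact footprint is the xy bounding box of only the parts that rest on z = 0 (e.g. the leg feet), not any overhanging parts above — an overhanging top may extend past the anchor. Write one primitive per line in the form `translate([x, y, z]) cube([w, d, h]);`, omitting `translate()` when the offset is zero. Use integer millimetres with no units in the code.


translate([139, 166, 0]) cube([1515, 168, 2223]);


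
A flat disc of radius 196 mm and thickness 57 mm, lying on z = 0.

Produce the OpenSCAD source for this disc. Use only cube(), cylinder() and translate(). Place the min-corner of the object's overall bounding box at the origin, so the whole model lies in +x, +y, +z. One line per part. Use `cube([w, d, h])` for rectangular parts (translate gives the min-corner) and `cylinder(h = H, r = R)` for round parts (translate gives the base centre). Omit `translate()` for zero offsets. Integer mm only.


translate([196, 196, 0]) cylinder(h = 57, r = 196);


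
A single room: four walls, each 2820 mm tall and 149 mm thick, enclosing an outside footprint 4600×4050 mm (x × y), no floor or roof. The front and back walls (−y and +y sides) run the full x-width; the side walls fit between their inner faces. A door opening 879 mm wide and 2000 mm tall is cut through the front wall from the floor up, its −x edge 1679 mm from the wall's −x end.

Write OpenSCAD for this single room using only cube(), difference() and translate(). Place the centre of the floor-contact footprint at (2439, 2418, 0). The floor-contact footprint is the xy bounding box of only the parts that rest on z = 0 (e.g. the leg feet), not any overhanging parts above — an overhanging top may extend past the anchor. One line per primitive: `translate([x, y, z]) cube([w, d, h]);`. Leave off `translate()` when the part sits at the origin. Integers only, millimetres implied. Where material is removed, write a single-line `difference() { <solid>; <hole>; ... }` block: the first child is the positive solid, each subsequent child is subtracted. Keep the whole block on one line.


difference() { translate([139, 393, 0]) cube([4600, 149, 2820]); translate([1818, 393, 0]) cube([879, 149, 2000]); }
translate([139, 4294, 0]) cube([4600, 149, 2820]);
translate([139, 542, 0]) cube([149, 3752, 2820]);
translate([4590, 542, 0]) cube([149, 3752, 2820]);


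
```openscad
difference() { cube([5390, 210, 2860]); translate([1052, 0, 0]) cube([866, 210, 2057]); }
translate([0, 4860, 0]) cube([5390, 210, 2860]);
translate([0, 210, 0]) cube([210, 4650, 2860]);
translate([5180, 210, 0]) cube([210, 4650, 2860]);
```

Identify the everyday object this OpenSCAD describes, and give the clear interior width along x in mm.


A single room. The interior width is 4970 mm.

Four walls enclosing a rectangle with a door in the front wall — a room. Outside width 5390 minus two 210 mm walls gives 4970 mm.


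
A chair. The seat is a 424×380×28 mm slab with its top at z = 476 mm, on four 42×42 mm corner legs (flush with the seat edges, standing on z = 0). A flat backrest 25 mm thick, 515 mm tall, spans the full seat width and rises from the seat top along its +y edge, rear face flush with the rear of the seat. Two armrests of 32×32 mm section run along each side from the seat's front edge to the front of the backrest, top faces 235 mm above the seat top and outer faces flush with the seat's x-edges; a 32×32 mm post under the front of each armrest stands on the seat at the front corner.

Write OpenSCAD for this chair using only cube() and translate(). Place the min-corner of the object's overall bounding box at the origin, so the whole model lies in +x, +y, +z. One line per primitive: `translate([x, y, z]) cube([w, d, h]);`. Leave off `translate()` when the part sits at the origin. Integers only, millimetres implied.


translate([0, 0, 448]) cube([424, 380, 28]);
cube([42, 42, 448]);
translate([382, 0, 0]) cube([42, 42, 448]);
translate([0, 338, 0]) cube([42, 42, 448]);
translate([382, 338, 0]) cube([42, 42, 448]);
translate([0, 355, 476]) cube([424, 25, 515]);
translate([0, 0, 679]) cube([32, 355, 32]);
translate([392, 0, 679]) cube([32, 355, 32]);
translate([0, 0, 476]) cube([32, 32, 203]);
translate([392, 0, 476]) cube([32, 32, 203]);


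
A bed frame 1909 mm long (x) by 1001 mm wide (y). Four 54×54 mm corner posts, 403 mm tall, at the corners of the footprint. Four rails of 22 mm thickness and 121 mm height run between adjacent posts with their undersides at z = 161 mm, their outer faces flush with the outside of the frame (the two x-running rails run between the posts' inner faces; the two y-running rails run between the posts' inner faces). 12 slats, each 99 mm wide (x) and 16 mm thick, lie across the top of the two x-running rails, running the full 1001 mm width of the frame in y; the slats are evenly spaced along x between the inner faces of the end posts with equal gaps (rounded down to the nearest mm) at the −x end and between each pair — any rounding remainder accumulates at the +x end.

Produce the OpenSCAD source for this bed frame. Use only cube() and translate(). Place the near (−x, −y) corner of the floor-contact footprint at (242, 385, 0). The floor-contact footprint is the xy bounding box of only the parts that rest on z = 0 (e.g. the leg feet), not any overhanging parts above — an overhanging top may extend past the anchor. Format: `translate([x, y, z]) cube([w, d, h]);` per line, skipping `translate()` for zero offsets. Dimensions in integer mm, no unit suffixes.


translate([242, 385, 0]) cube([54, 54, 403]);
translate([242, 1332, 0]) cube([54, 54, 403]);
translate([2097, 385, 0]) cube([54, 54, 403]);
translate([2097, 1332, 0]) cube([54, 54, 403]);
translate([296, 385, 161]) cube([1801, 22, 121]);
translate([296, 1364, 161]) cube([1801, 22, 121]);
translate([242, 439, 161]) cube([22, 893, 121]);
translate([2129, 439, 161]) cube([22, 893, 121]);
translate([343, 385, 282]) cube([99, 1001, 16]);
translate([489, 385, 282]) cube([99, 1001, 16]);
translate([635, 385, 282]) cube([99, 1001, 16]);
translate([781, 385, 282]) cube([99, 1001, 16]);
translate([927, 385, 282]) cube([99, 1001, 16]);
translate([1073, 385, 282]) cube([99, 1001, 16]);
translate([1219, 385, 282]) cube([99, 1001, 16]);
translate([1365, 385, 282]) cube([99, 1001, 16]);
translate([1511, 385, 282]) cube([99, 1001, 16]);
translate([1657, 385, 282]) cube([99, 1001, 16]);
translate([1803, 385, 282]) cube([99, 1001, 16]);
translate([1949, 385, 282]) cube([99, 1001, 16]);


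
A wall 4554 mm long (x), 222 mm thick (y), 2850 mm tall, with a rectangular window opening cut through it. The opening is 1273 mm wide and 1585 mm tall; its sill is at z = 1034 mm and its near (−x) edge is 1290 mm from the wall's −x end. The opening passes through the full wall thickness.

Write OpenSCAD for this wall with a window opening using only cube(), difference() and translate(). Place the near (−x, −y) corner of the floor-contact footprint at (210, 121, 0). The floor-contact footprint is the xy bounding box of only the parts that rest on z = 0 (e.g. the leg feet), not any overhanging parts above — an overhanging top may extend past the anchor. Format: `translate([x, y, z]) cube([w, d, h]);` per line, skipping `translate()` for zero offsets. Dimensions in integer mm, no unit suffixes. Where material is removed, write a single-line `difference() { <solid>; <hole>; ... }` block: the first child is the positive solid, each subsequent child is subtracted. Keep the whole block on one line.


difference() { translate([210, 121, 0]) cube([4554, 222, 2850]); translate([1500, 121, 1034]) cube([1273, 222, 1585]); }


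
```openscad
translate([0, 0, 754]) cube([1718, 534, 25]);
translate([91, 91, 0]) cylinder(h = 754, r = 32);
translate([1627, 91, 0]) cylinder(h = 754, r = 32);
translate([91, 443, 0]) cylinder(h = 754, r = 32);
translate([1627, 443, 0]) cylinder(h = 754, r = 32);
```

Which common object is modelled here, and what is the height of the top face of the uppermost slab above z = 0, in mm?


A table. The table height is 779 mm.

A 1718×534×25 slab sits at z = 754 on four Ø64 mm round legs — a table. The top surface is at 754 + 25 = 779 mm.


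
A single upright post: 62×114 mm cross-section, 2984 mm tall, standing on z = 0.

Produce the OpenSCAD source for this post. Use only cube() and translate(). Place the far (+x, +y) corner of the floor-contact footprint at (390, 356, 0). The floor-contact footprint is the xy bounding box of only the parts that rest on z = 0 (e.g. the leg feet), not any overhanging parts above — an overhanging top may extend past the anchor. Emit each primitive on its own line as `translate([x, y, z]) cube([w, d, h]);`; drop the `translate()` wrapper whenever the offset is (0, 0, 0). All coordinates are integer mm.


translate([328, 242, 0]) cube([62, 114, 2984]);


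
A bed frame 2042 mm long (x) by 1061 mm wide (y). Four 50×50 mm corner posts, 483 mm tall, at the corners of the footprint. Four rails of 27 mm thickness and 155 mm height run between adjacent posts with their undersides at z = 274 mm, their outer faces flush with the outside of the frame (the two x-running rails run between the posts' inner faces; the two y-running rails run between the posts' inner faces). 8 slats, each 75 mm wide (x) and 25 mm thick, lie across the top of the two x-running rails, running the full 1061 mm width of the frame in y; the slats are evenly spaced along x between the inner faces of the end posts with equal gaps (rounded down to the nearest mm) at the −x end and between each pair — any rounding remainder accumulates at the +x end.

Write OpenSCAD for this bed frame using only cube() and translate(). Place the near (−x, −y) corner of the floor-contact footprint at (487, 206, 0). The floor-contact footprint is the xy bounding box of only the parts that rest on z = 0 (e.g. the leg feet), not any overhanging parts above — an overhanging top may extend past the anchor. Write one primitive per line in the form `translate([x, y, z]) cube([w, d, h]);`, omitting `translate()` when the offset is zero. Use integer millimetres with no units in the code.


translate([487, 206, 0]) cube([50, 50, 483]);
translate([487, 1217, 0]) cube([50, 50, 483]);
translate([2479, 206, 0]) cube([50, 50, 483]);
translate([2479, 1217, 0]) cube([50, 50, 483]);
translate([537, 206, 274]) cube([1942, 27, 155]);
translate([537, 1240, 274]) cube([1942, 27, 155]);
translate([487, 256, 274]) cube([27, 961, 155]);
translate([2502, 256, 274]) cube([27, 961, 155]);
translate([686, 206, 429]) cube([75, 1061, 25]);
translate([910, 206, 429]) cube([75, 1061, 25]);
translate([1134, 206, 429]) cube([75, 1061, 25]);
translate([1358, 206, 429]) cube([75, 1061, 25]);
translate([1582, 206, 429]) cube([75, 1061, 25]);
translate([1806, 206, 429]) cube([75, 1061, 25]);
translate([2030, 206, 429]) cube([75, 1061, 25]);
translate([2254, 206, 429]) cube([75, 1061, 25]);


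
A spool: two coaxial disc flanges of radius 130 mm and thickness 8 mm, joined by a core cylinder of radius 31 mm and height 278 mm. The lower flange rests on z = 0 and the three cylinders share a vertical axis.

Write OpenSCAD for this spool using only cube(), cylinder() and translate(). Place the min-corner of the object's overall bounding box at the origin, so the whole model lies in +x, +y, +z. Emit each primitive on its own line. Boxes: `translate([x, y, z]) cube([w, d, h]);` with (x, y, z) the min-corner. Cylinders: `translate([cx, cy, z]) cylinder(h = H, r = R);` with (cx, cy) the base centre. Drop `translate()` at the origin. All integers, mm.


translate([130, 130, 0]) cylinder(h = 8, r = 130);
translate([130, 130, 8]) cylinder(h = 278, r = 31);
translate([130, 130, 286]) cylinder(h = 8, r = 130);


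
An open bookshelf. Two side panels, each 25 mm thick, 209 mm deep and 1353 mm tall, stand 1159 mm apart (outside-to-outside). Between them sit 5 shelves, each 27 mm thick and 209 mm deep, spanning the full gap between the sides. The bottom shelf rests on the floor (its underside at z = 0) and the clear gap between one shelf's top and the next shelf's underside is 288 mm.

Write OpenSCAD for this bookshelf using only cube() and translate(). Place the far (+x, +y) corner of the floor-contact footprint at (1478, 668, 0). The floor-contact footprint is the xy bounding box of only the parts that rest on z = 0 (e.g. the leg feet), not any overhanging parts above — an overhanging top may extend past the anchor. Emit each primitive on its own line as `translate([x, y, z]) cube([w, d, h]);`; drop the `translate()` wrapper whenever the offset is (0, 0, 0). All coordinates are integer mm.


translate([319, 459, 0]) cube([25, 209, 1353]);
translate([1453, 459, 0]) cube([25, 209, 1353]);
translate([344, 459, 0]) cube([1109, 209, 27]);
translate([344, 459, 315]) cube([1109, 209, 27]);
translate([344, 459, 630]) cube([1109, 209, 27]);
translate([344, 459, 945]) cube([1109, 209, 27]);
translate([344, 459, 1260]) cube([1109, 209, 27]);


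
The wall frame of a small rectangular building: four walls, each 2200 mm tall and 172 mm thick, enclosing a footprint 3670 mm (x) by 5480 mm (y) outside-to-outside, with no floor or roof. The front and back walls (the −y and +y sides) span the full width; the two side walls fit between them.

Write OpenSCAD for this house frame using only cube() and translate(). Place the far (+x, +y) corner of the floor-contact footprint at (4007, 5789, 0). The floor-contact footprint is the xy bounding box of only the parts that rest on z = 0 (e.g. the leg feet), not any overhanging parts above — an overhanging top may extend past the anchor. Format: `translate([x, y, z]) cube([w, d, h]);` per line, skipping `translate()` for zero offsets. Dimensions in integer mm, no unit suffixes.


translate([337, 309, 0]) cube([3670, 172, 2200]);
translate([337, 5617, 0]) cube([3670, 172, 2200]);
translate([337, 481, 0]) cube([172, 5136, 2200]);
translate([3835, 481, 0]) cube([172, 5136, 2200]);


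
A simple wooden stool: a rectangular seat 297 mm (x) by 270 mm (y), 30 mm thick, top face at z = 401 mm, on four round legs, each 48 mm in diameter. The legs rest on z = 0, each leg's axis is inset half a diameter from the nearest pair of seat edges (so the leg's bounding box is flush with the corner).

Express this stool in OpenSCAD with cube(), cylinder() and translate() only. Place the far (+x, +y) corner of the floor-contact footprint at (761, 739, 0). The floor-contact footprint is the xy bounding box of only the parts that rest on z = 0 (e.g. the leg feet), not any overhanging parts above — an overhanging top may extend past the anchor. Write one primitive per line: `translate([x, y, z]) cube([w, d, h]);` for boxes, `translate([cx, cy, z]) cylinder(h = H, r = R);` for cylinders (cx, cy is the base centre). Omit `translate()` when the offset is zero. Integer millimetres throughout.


translate([464, 469, 371]) cube([297, 270, 30]);
translate([488, 493, 0]) cylinder(h = 371, r = 24);
translate([737, 493, 0]) cylinder(h = 371, r = 24);
translate([488, 715, 0]) cylinder(h = 371, r = 24);
translate([737, 715, 0]) cylinder(h = 371, r = 24);


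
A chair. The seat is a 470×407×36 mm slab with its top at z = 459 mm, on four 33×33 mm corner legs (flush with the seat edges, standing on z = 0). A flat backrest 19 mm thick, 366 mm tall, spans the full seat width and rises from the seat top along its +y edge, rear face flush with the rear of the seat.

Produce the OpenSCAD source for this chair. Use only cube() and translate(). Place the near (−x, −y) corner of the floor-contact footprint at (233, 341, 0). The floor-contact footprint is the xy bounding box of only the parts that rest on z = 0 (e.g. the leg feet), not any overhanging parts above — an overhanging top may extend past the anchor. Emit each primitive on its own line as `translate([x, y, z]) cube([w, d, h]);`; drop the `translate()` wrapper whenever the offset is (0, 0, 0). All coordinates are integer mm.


// leg_h = 459 - 36 = 423
translate([233, 341, 423]) cube([470, 407, 36]);
translate([233, 341, 0]) cube([33, 33, 423]);
translate([670, 341, 0]) cube([33, 33, 423]);
translate([233, 715, 0]) cube([33, 33, 423]);
translate([670, 715, 0]) cube([33, 33, 423]);
translate([233, 729, 459]) cube([470, 19, 366]);


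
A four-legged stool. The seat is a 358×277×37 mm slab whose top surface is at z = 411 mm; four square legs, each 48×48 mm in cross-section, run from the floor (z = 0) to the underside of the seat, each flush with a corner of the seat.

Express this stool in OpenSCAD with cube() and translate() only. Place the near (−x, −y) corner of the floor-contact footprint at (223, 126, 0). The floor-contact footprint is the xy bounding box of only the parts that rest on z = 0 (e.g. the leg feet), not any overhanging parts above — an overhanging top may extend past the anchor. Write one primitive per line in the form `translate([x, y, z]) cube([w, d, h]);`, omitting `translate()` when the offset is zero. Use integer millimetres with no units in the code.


// leg_h = 411 - 37 = 374
translate([223, 126, 374]) cube([358, 277, 37]);
translate([223, 126, 0]) cube([48, 48, 374]);
translate([533, 126, 0]) cube([48, 48, 374]);
translate([223, 355, 0]) cube([48, 48, 374]);
translate([533, 355, 0]) cube([48, 48, 374]);


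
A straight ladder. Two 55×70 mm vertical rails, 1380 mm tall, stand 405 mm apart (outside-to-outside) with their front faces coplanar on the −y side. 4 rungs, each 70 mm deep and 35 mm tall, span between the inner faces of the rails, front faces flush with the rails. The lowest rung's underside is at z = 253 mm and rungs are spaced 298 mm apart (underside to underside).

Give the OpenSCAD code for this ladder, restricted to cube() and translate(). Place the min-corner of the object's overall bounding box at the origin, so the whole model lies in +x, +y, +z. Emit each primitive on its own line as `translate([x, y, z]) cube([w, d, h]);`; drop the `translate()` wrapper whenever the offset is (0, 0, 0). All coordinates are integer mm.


cube([55, 70, 1380]);
translate([350, 0, 0]) cube([55, 70, 1380]);
translate([55, 0, 253]) cube([295, 70, 35]);
translate([55, 0, 551]) cube([295, 70, 35]);
translate([55, 0, 849]) cube([295, 70, 35]);
translate([55, 0, 1147]) cube([295, 70, 35]);


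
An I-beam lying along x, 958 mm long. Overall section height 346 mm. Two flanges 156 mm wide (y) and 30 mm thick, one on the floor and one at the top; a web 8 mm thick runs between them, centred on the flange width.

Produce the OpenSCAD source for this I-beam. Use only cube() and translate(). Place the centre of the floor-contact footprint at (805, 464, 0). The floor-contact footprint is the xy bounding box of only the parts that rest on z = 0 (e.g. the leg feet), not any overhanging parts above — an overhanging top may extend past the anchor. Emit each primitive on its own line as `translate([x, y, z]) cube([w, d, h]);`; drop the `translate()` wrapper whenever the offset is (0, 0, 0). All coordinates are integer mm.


translate([326, 386, 0]) cube([958, 156, 30]);
translate([326, 460, 30]) cube([958, 8, 286]);
translate([326, 386, 316]) cube([958, 156, 30]);


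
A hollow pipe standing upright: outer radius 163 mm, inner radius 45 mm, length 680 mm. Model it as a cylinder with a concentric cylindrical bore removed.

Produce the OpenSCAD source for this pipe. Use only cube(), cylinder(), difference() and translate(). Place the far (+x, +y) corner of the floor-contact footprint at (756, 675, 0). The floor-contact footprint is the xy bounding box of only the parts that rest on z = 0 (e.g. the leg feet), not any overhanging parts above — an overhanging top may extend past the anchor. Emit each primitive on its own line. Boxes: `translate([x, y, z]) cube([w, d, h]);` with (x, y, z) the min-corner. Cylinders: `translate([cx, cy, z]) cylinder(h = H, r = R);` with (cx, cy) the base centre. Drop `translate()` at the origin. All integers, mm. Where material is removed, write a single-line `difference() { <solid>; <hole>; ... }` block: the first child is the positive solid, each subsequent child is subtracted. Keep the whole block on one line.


difference() { translate([593, 512, 0]) cylinder(h = 680, r = 163); translate([593, 512, 0]) cylinder(h = 680, r = 45); }


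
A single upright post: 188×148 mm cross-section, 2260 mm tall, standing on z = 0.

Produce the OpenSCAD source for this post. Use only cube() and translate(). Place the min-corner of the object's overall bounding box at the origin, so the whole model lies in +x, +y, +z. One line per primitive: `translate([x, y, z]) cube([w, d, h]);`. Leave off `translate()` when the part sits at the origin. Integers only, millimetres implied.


cube([188, 148, 2260]);


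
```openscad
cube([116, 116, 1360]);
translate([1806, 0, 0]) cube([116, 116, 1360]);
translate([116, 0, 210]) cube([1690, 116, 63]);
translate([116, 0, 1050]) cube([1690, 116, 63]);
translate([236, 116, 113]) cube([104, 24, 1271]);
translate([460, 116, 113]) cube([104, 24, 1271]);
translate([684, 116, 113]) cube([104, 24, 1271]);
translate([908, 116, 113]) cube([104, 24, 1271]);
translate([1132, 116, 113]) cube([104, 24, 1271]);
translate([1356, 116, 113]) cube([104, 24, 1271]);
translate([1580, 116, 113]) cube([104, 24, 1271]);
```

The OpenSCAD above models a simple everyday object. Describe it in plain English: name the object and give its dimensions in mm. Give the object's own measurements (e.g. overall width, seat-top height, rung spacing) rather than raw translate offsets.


A fence section. Two 116×116 mm posts, 1360 mm tall, stand on the floor with a clear span of 1690 mm between their inner faces. Two horizontal rails of 116×63 mm section span the gap between the posts with their undersides at z = 210 mm and z = 1050 mm, flush with the posts' −y face. 7 pickets, each 104 mm wide, 24 mm thick and 1271 mm tall, are fixed to the +y face of the rails with their bottoms at z = 113 mm, spaced across the span with a 120 mm gap after the −x post and between neighbouring pickets, with 122 mm left before the +x post.


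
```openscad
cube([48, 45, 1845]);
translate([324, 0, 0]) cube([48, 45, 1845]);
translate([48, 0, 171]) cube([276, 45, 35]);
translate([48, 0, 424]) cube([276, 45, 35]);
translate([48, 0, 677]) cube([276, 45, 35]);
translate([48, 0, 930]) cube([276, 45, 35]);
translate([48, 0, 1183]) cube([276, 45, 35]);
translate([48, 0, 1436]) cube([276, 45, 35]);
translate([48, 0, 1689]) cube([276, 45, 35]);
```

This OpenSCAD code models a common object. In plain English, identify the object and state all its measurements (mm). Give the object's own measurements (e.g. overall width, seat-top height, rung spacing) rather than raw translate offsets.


A straight ladder. Two 48×45 mm vertical rails, 1845 mm tall, stand 372 mm apart (outside-to-outside) with their front faces coplanar on the −y side. 7 rungs, each 45 mm deep and 35 mm tall, span between the inner faces of the rails, front faces flush with the rails. The lowest rung's underside is at z = 171 mm and rungs are spaced 253 mm apart (underside to underside).


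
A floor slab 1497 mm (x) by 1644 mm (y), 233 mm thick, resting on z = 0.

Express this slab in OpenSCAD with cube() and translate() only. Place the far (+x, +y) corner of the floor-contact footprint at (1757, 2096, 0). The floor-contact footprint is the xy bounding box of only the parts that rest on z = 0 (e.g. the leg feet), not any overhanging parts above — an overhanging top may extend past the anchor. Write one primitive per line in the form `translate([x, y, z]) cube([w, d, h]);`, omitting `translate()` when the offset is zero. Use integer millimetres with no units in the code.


translate([260, 452, 0]) cube([1497, 1644, 233]);


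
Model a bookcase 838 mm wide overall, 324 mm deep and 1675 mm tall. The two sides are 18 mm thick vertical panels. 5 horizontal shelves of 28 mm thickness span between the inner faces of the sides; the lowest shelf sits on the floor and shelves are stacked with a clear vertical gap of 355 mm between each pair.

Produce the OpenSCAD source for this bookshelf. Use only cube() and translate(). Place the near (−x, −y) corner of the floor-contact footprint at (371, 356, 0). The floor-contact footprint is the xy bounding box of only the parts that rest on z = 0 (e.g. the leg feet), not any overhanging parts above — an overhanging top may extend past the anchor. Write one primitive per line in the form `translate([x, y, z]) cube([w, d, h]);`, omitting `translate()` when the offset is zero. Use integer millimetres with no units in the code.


translate([371, 356, 0]) cube([18, 324, 1675]);
translate([1191, 356, 0]) cube([18, 324, 1675]);
translate([389, 356, 0]) cube([802, 324, 28]);
translate([389, 356, 383]) cube([802, 324, 28]);
translate([389, 356, 766]) cube([802, 324, 28]);
translate([389, 356, 1149]) cube([802, 324, 28]);
translate([389, 356, 1532]) cube([802, 324, 28]);


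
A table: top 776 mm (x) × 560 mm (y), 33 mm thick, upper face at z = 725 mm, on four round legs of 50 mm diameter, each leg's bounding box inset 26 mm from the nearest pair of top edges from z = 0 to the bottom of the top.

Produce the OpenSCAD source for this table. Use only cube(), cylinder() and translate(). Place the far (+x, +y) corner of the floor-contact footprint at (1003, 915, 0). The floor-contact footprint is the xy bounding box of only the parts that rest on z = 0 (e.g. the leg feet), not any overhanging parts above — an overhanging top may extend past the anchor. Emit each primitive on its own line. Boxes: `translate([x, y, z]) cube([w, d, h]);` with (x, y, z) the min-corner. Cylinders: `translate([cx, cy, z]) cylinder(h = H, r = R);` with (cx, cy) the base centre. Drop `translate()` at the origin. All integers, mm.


// leg_h = 725 - 33 = 692
translate([253, 381, 692]) cube([776, 560, 33]);
translate([304, 432, 0]) cylinder(h = 692, r = 25);
translate([978, 432, 0]) cylinder(h = 692, r = 25);
translate([304, 890, 0]) cylinder(h = 692, r = 25);
translate([978, 890, 0]) cylinder(h = 692, r = 25);
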